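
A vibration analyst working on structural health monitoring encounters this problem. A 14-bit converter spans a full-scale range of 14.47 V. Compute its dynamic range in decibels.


Dynamic range from full-scale to LSB:
V_min = V_max / 2^bits = 14.47 / 2^14
DR = 20 * log10(V_max / V_min)
   = 20 * log10(2^14)
   = 20 * 14 * log10(2)
   = 84.29 dB

84.29 dB


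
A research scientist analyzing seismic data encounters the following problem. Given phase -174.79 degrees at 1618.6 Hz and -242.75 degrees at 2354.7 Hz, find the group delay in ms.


Group delay from phase difference:
tau = -d(phi)/d(omega)
d(phi) = -67.96 deg = -1.186126 rad
d(omega) = 2*pi*(2354.7 - 1618.6) = 4625.0527 rad/s
tau = -(-1.186126) / 4625.0527
    = 0.2565 ms

0.2565 ms


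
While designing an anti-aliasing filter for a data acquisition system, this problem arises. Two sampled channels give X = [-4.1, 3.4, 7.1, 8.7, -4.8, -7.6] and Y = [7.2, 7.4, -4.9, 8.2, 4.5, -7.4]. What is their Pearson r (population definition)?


Pearson correlation coefficient (population):
r = cov(X,Y) / (std(X) * std(Y))
Mean X = 0.45, Mean Y = 2.5
Cov(X,Y) = 10.013333
Std(X) = 6.245732, Std(Y) = 6.26312
r = 0.256

0.256


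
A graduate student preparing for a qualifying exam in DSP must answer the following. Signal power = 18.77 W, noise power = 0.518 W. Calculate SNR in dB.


SNR in decibels:
SNR = 10 * log10(Ps / Pn)
    = 10 * log10(18.77 / 0.518)
    = 10 * log10(36.2355)
    = 10 * 1.5591
    = 15.59 dB

15.59 dB


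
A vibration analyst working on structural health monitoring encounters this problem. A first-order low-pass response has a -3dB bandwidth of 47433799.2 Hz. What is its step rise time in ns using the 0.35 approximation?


Rise time from bandwidth relationship:
tr = 0.35 / BW
   = 0.35 / 47433799.2
   = 7.378704761e-09 s
   = 7.3787 ns

7.3787 ns


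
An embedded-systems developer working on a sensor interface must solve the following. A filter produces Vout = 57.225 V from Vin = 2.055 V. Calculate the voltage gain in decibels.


Voltage gain in dB:
G = 20 * log10(Vout / Vin)
  = 20 * log10(57.225 / 2.055)
  = 20 * log10(27.846715)
  = 20 * 1.444774
  = 28.9 dB

28.9 dB


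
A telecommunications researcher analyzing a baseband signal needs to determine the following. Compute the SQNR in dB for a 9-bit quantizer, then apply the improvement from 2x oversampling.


Step 1 — baseline SQNR at Nyquist:
SQNR_base = 6.02*N + 1.76
          = 6.02*9 + 1.76
          = 55.94 dB

Step 2 — oversampling processing gain:
G = 10*log10(OSR) = 10*log10(2) = 3.01 dB

Step 3 — total:
SQNR_total = 55.94 + 3.01 = 58.95 dB

Base SQNR = 55.94 dB; oversampled SQNR = 58.95 dB


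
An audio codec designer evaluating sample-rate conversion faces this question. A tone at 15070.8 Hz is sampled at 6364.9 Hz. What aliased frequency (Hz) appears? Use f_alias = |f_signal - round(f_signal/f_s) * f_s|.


Compute the nearest integer multiple of fs to the signal:
n = round(15070.8 / 6364.9) = 2
f_alias = |15070.8 - 2 * 6364.9|
        = |15070.8 - 12729.8|
        = 2341.0 Hz

2341.0


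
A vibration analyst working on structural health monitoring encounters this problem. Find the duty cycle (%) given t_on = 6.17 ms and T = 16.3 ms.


Duty cycle as a percentage:
DC = (t_on / T) * 100
   = (6.17 / 16.3) * 100
   = 0.378528 * 100
   = 37.85 %

37.85 %


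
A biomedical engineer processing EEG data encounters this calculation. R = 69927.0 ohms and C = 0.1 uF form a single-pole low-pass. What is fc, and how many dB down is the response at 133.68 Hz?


Step 1 — cutoff frequency:
fc = 1 / (2*pi*R*C)
C = 0.1 uF = 1e-07 F
fc = 1 / (2*pi*69927.0*1e-07)
   = 22.7602 Hz

Step 2 — magnitude at f = 133.68 Hz:
|H(f)| = 1 / sqrt(1 + (f/fc)^2)
f/fc = 133.68 / 22.7602 = 5.873411
|H| = 1 / sqrt(1 + 34.496957) = 0.1678435
|H|_dB = 20*log10(0.1678435) = -15.5 dB

fc = 22.7602 Hz; |H(133.68 Hz)| = -15.5 dB


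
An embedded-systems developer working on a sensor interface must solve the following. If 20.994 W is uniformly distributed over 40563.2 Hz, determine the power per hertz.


Power spectral density:
PSD = P / BW
    = 20.994 / 40563.2
    = 0.00051756 W/Hz

0.00051756 W/Hz


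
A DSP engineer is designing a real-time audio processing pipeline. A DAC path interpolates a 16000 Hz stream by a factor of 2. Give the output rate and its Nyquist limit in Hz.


Step 1 — output sample rate after interpolation by L:
fs_out = L * fs_in = 2 * 16000 = 32000 Hz

Step 2 — Nyquist frequency of the output stream:
f_Nyq = fs_out / 2 = 32000 / 2 = 16000.0 Hz

fs_out = 32000 Hz; f_Nyquist = 16000.0 Hz


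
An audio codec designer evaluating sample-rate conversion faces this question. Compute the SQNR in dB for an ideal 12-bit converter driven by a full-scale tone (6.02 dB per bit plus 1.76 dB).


Theoretical SNR for a full-scale sinusoid:
SNR = 6.02 * N + 1.76
    = 6.02 * 12 + 1.76
    = 72.24 + 1.76
    = 74.0 dB

74.0 dB


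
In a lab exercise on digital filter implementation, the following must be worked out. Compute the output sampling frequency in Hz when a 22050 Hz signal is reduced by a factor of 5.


Decimation reduces the sample rate:
fs_out = fs_in / M
       = 22050 / 5
       = 4410.0 Hz

4410.0 Hz


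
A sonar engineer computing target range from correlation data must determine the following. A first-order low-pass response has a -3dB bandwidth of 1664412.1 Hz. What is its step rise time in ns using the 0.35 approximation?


Rise time from bandwidth relationship:
tr = 0.35 / BW
   = 0.35 / 1664412.1
   = 2.102844602e-07 s
   = 210.2845 ns

210.2845 ns


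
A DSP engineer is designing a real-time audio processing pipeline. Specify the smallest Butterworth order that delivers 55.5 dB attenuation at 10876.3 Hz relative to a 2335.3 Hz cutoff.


Butterworth filter order formula:
n = log10(10^(A/10) - 1) / (2 * log10(f_stop/f_pass))
10^(55.5/10) - 1 = 354812.3892
f_stop/f_pass = 10876.3 / 2335.3 = 4.6573
n = 4.1533 -> ceil = 5

5


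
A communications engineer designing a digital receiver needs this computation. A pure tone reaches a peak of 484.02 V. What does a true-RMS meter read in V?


RMS voltage for a sinusoidal waveform:
V_rms = V_peak / sqrt(2)
      = 484.02 / 1.414214
      = 342.254 V

342.254 V


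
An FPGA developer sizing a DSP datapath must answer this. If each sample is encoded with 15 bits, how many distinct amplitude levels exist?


Number of quantization levels = 2^N
= 2^15
= 32768

32768


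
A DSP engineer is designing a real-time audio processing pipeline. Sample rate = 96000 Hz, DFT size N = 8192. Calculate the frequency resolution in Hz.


DFT frequency resolution:
df = fs / N
   = 96000 / 8192
   = 11.7188 Hz

11.7188 Hz


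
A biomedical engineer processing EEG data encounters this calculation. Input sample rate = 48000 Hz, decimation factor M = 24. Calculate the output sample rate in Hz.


Decimation reduces the sample rate:
fs_out = fs_in / M
       = 48000 / 24
       = 2000.0 Hz

2000.0 Hz


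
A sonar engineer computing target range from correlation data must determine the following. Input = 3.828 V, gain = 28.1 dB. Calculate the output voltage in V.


Output voltage from dB gain:
V_out = V_in * 10^(gain_dB / 20)
      = 3.828 * 10^(28.1 / 20)
      = 3.828 * 25.409727
      = 97.2684 V

97.2684 V


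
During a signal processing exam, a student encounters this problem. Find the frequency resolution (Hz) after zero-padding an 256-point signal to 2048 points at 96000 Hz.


Frequency resolution after zero-padding:
N_padded = 256 * 8 = 2048
df = fs / N_padded
   = 96000 / 2048
   = 46.875 Hz

46.875 Hz


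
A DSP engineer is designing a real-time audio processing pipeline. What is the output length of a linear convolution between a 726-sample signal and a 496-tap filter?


Linear convolution output length:
L = N + M - 1
  = 726 + 496 - 1
  = 1221 samples

1221


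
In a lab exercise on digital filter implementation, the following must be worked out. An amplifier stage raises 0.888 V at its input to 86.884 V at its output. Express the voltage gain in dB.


Voltage gain in dB:
G = 20 * log10(Vout / Vin)
  = 20 * log10(86.884 / 0.888)
  = 20 * log10(97.842342)
  = 20 * 1.990527
  = 39.81 dB

39.81 dB


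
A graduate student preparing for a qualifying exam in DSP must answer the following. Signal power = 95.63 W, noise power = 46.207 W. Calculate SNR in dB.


SNR in decibels:
SNR = 10 * log10(Ps / Pn)
    = 10 * log10(95.63 / 46.207)
    = 10 * log10(2.0696)
    = 10 * 0.3159
    = 3.16 dB

3.16 dB


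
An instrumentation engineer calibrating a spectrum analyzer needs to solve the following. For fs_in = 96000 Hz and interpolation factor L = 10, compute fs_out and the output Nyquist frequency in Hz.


Step 1 — output sample rate after interpolation by L:
fs_out = L * fs_in = 10 * 96000 = 960000 Hz

Step 2 — Nyquist frequency of the output stream:
f_Nyq = fs_out / 2 = 960000 / 2 = 480000.0 Hz

fs_out = 960000 Hz; f_Nyquist = 480000.0 Hz


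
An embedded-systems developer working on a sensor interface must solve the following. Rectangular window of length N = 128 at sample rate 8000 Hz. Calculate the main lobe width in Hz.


Main lobe width for a rectangular window:
Width = 2 * fs / N
      = 2 * 8000 / 128
      = 16000 / 128
      = 125.0 Hz

125.0 Hz


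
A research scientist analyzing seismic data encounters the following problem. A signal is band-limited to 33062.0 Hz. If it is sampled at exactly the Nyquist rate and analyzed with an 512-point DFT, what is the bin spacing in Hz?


Step 1 — Nyquist sampling rate:
fs = 2 * fmax = 2 * 33062.0 = 66124.0 Hz

Step 2 — DFT bin spacing:
df = fs / N = 66124.0 / 512 = 129.1484 Hz

129.1484 Hz


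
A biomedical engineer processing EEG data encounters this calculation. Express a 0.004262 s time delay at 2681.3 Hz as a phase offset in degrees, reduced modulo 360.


Phase shift from frequency and time delay:
phi = 360 * f * t_delay
    = 360 * 2681.3 * 0.004262
    = 4113.97 degrees
    mod 360 = 153.97 degrees

153.97 degrees


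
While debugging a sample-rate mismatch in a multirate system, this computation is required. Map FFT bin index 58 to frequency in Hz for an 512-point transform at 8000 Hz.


Frequency of DFT bin k:
f_k = k * fs / N
    = 58 * 8000 / 512
    = 464000 / 512
    = 906.25 Hz

906.25 Hz


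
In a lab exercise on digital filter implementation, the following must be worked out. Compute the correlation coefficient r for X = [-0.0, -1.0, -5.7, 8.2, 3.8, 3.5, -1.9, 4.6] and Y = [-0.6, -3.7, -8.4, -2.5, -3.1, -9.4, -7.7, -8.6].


Pearson correlation coefficient (population):
r = cov(X,Y) / (std(X) * std(Y))
Mean X = 1.4375, Mean Y = -5.5
Cov(X,Y) = 3.09
Std(X) = 4.11793, Std(Y) = 3.163858
r = 0.2372

0.2372


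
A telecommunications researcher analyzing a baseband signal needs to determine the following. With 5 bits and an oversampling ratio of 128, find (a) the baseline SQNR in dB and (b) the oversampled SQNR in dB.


Step 1 — baseline SQNR at Nyquist:
SQNR_base = 6.02*N + 1.76
          = 6.02*5 + 1.76
          = 31.86 dB

Step 2 — oversampling processing gain:
G = 10*log10(OSR) = 10*log10(128) = 21.07 dB

Step 3 — total:
SQNR_total = 31.86 + 21.07 = 52.93 dB

Base SQNR = 31.86 dB; oversampled SQNR = 52.93 dB


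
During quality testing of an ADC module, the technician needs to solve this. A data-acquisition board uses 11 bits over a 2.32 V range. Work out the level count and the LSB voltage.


Step 1 — number of quantization levels:
L = 2^N = 2^11 = 2048

Step 2 — LSB step size:
delta = Vfs / L
      = 2.32 / 2048
      = 0.00113281 V

Levels = 2048; step size = 0.00113281 V


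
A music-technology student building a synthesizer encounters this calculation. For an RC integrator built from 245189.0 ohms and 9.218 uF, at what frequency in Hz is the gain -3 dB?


Cutoff frequency of a first-order RC filter:
fc = 1 / (2 * pi * R * C)
C = 9.218 uF = 9.218e-06 F
fc = 1 / (2 * pi * 245189.0 * 9.218e-06)
   = 1 / 14.200955107596
   = 0.070418 Hz

0.070418 Hz


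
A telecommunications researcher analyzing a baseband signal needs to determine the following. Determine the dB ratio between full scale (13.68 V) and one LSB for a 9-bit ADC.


Dynamic range from full-scale to LSB:
V_min = V_max / 2^bits = 13.68 / 2^9
DR = 20 * log10(V_max / V_min)
   = 20 * log10(2^9)
   = 20 * 9 * log10(2)
   = 54.19 dB

54.19 dB


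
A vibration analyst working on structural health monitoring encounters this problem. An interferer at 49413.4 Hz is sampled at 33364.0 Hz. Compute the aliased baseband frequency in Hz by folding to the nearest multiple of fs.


Compute the nearest integer multiple of fs to the signal:
n = round(49413.4 / 33364.0) = 1
f_alias = |49413.4 - 1 * 33364.0|
        = |49413.4 - 33364.0|
        = 16049.4 Hz

16049.4


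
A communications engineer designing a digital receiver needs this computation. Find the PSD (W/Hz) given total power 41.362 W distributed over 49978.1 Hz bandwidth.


Power spectral density:
PSD = P / BW
    = 41.362 / 49978.1
    = 0.0008276 W/Hz

0.0008276 W/Hz


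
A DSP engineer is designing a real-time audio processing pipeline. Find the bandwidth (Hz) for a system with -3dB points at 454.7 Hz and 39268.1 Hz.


Bandwidth is the difference of -3dB frequencies:
BW = f_high - f_low
   = 39268.1 - 454.7
   = 38813.4 Hz

38813.4 Hz


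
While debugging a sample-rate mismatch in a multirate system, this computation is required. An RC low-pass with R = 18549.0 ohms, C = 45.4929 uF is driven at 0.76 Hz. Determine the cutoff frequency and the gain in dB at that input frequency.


Step 1 — cutoff frequency:
fc = 1 / (2*pi*R*C)
C = 45.4929 uF = 4.54929e-05 F
fc = 1 / (2*pi*18549.0*4.54929e-05)
   = 0.188606 Hz

Step 2 — magnitude at f = 0.76 Hz:
|H(f)| = 1 / sqrt(1 + (f/fc)^2)
f/fc = 0.76 / 0.188606 = 4.029564
|H| = 1 / sqrt(1 + 16.237386) = 0.2408598
|H|_dB = 20*log10(0.2408598) = -12.36 dB

fc = 0.188606 Hz; |H(0.76 Hz)| = -12.36 dB


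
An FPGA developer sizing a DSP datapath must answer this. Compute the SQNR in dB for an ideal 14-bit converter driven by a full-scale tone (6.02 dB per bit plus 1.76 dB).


Theoretical SNR for a full-scale sinusoid:
SNR = 6.02 * N + 1.76
    = 6.02 * 14 + 1.76
    = 84.28 + 1.76
    = 86.04 dB

86.04 dB


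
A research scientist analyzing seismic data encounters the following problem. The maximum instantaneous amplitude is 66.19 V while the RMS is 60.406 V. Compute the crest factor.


Crest factor is the ratio of peak to RMS:
CF = V_peak / V_rms
   = 66.19 / 60.406
   = 1.0958

1.0958


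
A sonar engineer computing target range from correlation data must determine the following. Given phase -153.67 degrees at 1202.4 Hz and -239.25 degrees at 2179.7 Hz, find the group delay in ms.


Group delay from phase difference:
tau = -d(phi)/d(omega)
d(phi) = -85.58 deg = -1.493653 rad
d(omega) = 2*pi*(2179.7 - 1202.4) = 6140.557 rad/s
tau = -(-1.493653) / 6140.557
    = 0.2432 ms

0.2432 ms


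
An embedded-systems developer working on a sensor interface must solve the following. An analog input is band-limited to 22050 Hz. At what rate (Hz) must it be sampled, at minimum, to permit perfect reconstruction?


The Nyquist rate is twice the maximum frequency component.
fs_min = 2 * fmax
      = 2 * 22050
      = 44100 Hz

44100


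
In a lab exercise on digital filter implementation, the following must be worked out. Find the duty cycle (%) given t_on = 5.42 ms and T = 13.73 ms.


Duty cycle as a percentage:
DC = (t_on / T) * 100
   = (5.42 / 13.73) * 100
   = 0.394756 * 100
   = 39.48 %

39.48 %


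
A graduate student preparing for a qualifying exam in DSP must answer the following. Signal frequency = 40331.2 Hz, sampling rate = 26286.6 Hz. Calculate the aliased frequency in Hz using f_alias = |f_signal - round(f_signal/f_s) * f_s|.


Compute the nearest integer multiple of fs to the signal:
n = round(40331.2 / 26286.6) = 2
f_alias = |40331.2 - 2 * 26286.6|
        = |40331.2 - 52573.2|
        = 12242.0 Hz

12242.0


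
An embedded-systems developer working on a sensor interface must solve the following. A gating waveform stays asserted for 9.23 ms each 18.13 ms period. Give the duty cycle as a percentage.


Duty cycle as a percentage:
DC = (t_on / T) * 100
   = (9.23 / 18.13) * 100
   = 0.509101 * 100
   = 50.91 %

50.91 %


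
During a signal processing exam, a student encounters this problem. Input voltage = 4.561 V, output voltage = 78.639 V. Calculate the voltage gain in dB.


Voltage gain in dB:
G = 20 * log10(Vout / Vin)
  = 20 * log10(78.639 / 4.561)
  = 20 * log10(17.241614)
  = 20 * 1.236578
  = 24.73 dB

24.73 dB


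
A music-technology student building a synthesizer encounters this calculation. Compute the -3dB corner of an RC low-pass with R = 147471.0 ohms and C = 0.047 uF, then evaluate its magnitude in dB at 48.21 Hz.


Step 1 — cutoff frequency:
fc = 1 / (2*pi*R*C)
C = 0.047 uF = 4.7e-08 F
fc = 1 / (2*pi*147471.0*4.7e-08)
   = 22.9623 Hz

Step 2 — magnitude at f = 48.21 Hz:
|H(f)| = 1 / sqrt(1 + (f/fc)^2)
f/fc = 48.21 / 22.9623 = 2.099528
|H| = 1 / sqrt(1 + 4.408018) = 0.4300124
|H|_dB = 20*log10(0.4300124) = -7.33 dB

fc = 22.9623 Hz; |H(48.21 Hz)| = -7.33 dB


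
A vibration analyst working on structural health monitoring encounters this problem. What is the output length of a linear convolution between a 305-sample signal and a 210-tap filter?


Linear convolution output length:
L = N + M - 1
  = 305 + 210 - 1
  = 514 samples

514


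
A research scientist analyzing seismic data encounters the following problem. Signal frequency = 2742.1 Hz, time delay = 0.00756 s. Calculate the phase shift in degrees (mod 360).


Phase shift from frequency and time delay:
phi = 360 * f * t_delay
    = 360 * 2742.1 * 0.00756
    = 7462.9 degrees
    mod 360 = 262.9 degrees

262.9 degrees


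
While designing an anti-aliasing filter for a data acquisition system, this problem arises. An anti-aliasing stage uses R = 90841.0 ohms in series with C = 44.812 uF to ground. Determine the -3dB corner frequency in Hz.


Cutoff frequency of a first-order RC filter:
fc = 1 / (2 * pi * R * C)
C = 44.812 uF = 4.4812e-05 F
fc = 1 / (2 * pi * 90841.0 * 4.4812e-05)
   = 1 / 25.577382724768
   = 0.039097 Hz

0.039097 Hz


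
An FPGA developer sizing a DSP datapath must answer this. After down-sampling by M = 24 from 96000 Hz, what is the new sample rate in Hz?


Decimation reduces the sample rate:
fs_out = fs_in / M
       = 96000 / 24
       = 4000.0 Hz

4000.0 Hz


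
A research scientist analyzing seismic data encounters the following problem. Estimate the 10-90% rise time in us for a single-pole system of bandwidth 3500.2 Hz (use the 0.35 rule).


Rise time from bandwidth relationship:
tr = 0.35 / BW
   = 0.35 / 3500.2
   = 9.999428604e-05 s
   = 99.9943 us

99.9943 us


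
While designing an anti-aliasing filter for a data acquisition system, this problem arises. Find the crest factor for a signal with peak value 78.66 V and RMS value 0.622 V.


Crest factor is the ratio of peak to RMS:
CF = V_peak / V_rms
   = 78.66 / 0.622
   = 126.463

126.463


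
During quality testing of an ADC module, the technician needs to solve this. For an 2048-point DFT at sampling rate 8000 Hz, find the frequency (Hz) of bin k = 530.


Frequency of DFT bin k:
f_k = k * fs / N
    = 530 * 8000 / 2048
    = 4240000 / 2048
    = 2070.312 Hz

2070.312 Hz


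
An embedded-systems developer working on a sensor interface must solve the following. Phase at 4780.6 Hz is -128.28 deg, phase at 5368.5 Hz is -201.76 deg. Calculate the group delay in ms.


Group delay from phase difference:
tau = -d(phi)/d(omega)
d(phi) = -73.48 deg = -1.282468 rad
d(omega) = 2*pi*(5368.5 - 4780.6) = 3693.8846 rad/s
tau = -(-1.282468) / 3693.8846
    = 0.3472 ms

0.3472 ms


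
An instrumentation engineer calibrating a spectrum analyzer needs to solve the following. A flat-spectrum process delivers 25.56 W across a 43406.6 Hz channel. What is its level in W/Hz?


Power spectral density:
PSD = P / BW
    = 25.56 / 43406.6
    = 0.00058885 W/Hz

0.00058885 W/Hz


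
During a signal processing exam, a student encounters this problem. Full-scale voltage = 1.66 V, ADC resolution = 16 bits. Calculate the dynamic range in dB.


Dynamic range from full-scale to LSB:
V_min = V_max / 2^bits = 1.66 / 2^16
DR = 20 * log10(V_max / V_min)
   = 20 * log10(2^16)
   = 20 * 16 * log10(2)
   = 96.33 dB

96.33 dB


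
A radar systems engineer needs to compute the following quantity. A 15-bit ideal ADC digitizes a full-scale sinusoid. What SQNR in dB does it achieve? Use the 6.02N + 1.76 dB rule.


Theoretical SNR for a full-scale sinusoid:
SNR = 6.02 * N + 1.76
    = 6.02 * 15 + 1.76
    = 90.3 + 1.76
    = 92.06 dB

92.06 dB


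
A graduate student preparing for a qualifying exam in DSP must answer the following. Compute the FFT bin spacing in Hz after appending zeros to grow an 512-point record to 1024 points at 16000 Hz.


Frequency resolution after zero-padding:
N_padded = 512 * 2 = 1024
df = fs / N_padded
   = 16000 / 1024
   = 15.625 Hz

15.625 Hz


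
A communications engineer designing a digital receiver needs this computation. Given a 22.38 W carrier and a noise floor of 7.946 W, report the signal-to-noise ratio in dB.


SNR in decibels:
SNR = 10 * log10(Ps / Pn)
    = 10 * log10(22.38 / 7.946)
    = 10 * log10(2.8165)
    = 10 * 0.4497
    = 4.5 dB

4.5 dB


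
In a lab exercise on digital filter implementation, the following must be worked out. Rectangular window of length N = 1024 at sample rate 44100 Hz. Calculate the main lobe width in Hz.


Main lobe width for a rectangular window:
Width = 2 * fs / N
      = 2 * 44100 / 1024
      = 88200 / 1024
      = 86.133 Hz

86.133 Hz


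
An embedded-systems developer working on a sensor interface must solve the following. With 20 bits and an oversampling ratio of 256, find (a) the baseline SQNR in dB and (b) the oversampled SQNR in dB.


Step 1 — baseline SQNR at Nyquist:
SQNR_base = 6.02*N + 1.76
          = 6.02*20 + 1.76
          = 122.16 dB

Step 2 — oversampling processing gain:
G = 10*log10(OSR) = 10*log10(256) = 24.08 dB

Step 3 — total:
SQNR_total = 122.16 + 24.08 = 146.24 dB

Base SQNR = 122.16 dB; oversampled SQNR = 146.24 dB


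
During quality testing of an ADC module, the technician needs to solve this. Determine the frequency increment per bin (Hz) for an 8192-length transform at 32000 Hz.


DFT frequency resolution:
df = fs / N
   = 32000 / 8192
   = 3.9062 Hz

3.9062 Hz


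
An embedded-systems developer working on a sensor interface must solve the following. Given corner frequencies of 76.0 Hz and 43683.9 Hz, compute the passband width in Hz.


Bandwidth is the difference of -3dB frequencies:
BW = f_high - f_low
   = 43683.9 - 76.0
   = 43607.9 Hz

43607.9 Hz


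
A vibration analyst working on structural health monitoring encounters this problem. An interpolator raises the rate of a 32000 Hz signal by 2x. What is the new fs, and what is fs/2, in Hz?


Step 1 — output sample rate after interpolation by L:
fs_out = L * fs_in = 2 * 32000 = 64000 Hz

Step 2 — Nyquist frequency of the output stream:
f_Nyq = fs_out / 2 = 64000 / 2 = 32000.0 Hz

fs_out = 64000 Hz; f_Nyquist = 32000.0 Hz


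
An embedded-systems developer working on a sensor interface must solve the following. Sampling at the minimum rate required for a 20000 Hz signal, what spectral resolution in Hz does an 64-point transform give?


Step 1 — Nyquist sampling rate:
fs = 2 * fmax = 2 * 20000 = 40000 Hz

Step 2 — DFT bin spacing:
df = fs / N = 40000 / 64 = 625.0 Hz

625.0 Hz


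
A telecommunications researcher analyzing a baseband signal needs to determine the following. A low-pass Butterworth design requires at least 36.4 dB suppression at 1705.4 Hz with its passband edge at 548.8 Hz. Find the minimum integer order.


Butterworth filter order formula:
n = log10(10^(A/10) - 1) / (2 * log10(f_stop/f_pass))
10^(36.4/10) - 1 = 4364.1583
f_stop/f_pass = 1705.4 / 548.8 = 3.1075
n = 3.696 -> ceil = 4

4


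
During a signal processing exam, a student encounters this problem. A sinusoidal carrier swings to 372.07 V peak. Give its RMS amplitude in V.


RMS voltage for a sinusoidal waveform:
V_rms = V_peak / sqrt(2)
      = 372.07 / 1.414214
      = 263.093 V

263.093 V


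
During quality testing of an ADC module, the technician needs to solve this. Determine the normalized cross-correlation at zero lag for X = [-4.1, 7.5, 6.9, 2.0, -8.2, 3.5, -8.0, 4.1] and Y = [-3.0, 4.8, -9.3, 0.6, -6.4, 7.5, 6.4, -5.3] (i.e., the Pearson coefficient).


Pearson correlation coefficient (population):
r = cov(X,Y) / (std(X) * std(Y))
Mean X = 0.4625, Mean Y = -0.5875
Cov(X,Y) = -0.837031
Std(X) = 5.950407, Std(Y) = 5.941262
r = -0.0237

-0.0237


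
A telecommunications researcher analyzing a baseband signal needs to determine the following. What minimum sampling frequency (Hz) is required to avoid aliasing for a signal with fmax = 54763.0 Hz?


The Nyquist rate is twice the maximum frequency component.
fs_min = 2 * fmax
      = 2 * 54763.0
      = 109526.0 Hz

109526.0


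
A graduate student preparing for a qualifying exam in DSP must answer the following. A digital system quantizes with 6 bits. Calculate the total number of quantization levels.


Number of quantization levels = 2^N
= 2^6
= 64

64


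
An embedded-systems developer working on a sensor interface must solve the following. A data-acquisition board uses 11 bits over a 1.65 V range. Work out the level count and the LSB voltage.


Step 1 — number of quantization levels:
L = 2^N = 2^11 = 2048

Step 2 — LSB step size:
delta = Vfs / L
      = 1.65 / 2048
      = 0.00080566 V

Levels = 2048; step size = 0.00080566 V


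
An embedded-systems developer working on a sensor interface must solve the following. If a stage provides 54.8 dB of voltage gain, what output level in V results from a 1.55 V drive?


Output voltage from dB gain:
V_out = V_in * 10^(gain_dB / 20)
      = 1.55 * 10^(54.8 / 20)
      = 1.55 * 549.540874
      = 851.7884 V

851.7884 V


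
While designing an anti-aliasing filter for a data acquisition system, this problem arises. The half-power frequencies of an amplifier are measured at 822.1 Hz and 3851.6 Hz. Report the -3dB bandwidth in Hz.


Bandwidth is the difference of -3dB frequencies:
BW = f_high - f_low
   = 3851.6 - 822.1
   = 3029.5 Hz

3029.5 Hz


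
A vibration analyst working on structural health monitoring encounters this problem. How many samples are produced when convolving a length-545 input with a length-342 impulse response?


Linear convolution output length:
L = N + M - 1
  = 545 + 342 - 1
  = 886 samples

886


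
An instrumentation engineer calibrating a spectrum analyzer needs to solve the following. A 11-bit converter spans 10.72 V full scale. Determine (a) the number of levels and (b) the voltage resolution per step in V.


Step 1 — number of quantization levels:
L = 2^N = 2^11 = 2048

Step 2 — LSB step size:
delta = Vfs / L
      = 10.72 / 2048
      = 0.00523438 V

Levels = 2048; step size = 0.00523438 V


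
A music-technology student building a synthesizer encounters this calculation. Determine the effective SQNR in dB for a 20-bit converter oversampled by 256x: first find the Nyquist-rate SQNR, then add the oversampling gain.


Step 1 — baseline SQNR at Nyquist:
SQNR_base = 6.02*N + 1.76
          = 6.02*20 + 1.76
          = 122.16 dB

Step 2 — oversampling processing gain:
G = 10*log10(OSR) = 10*log10(256) = 24.08 dB

Step 3 — total:
SQNR_total = 122.16 + 24.08 = 146.24 dB

Base SQNR = 122.16 dB; oversampled SQNR = 146.24 dB


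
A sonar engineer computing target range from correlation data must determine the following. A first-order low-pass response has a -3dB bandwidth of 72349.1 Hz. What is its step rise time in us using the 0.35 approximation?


Rise time from bandwidth relationship:
tr = 0.35 / BW
   = 0.35 / 72349.1
   = 4.837655202e-06 s
   = 4.8377 us

4.8377 us


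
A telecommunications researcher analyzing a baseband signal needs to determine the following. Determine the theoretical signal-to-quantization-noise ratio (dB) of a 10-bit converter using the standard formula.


Theoretical SNR for a full-scale sinusoid:
SNR = 6.02 * N + 1.76
    = 6.02 * 10 + 1.76
    = 60.2 + 1.76
    = 61.96 dB

61.96 dB


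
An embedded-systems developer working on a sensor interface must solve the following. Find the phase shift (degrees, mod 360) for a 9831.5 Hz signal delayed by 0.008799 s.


Phase shift from frequency and time delay:
phi = 360 * f * t_delay
    = 360 * 9831.5 * 0.008799
    = 31142.65 degrees
    mod 360 = 182.65 degrees

182.65 degrees


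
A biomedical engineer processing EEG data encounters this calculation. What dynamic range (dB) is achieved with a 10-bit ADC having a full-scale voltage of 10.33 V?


Dynamic range from full-scale to LSB:
V_min = V_max / 2^bits = 10.33 / 2^10
DR = 20 * log10(V_max / V_min)
   = 20 * log10(2^10)
   = 20 * 10 * log10(2)
   = 60.21 dB

60.21 dB


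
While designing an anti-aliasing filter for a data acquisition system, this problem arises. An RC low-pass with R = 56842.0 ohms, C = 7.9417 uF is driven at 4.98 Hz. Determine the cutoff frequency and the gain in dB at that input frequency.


Step 1 — cutoff frequency:
fc = 1 / (2*pi*R*C)
C = 7.9417 uF = 7.9417e-06 F
fc = 1 / (2*pi*56842.0*7.9417e-06)
   = 0.352563 Hz

Step 2 — magnitude at f = 4.98 Hz:
|H(f)| = 1 / sqrt(1 + (f/fc)^2)
f/fc = 4.98 / 0.352563 = 14.125135
|H| = 1 / sqrt(1 + 199.519439) = 0.070619
|H|_dB = 20*log10(0.070619) = -23.02 dB

fc = 0.352563 Hz; |H(4.98 Hz)| = -23.02 dB


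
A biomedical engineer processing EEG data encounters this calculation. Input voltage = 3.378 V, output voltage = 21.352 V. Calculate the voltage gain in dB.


Voltage gain in dB:
G = 20 * log10(Vout / Vin)
  = 20 * log10(21.352 / 3.378)
  = 20 * log10(6.3209)
  = 20 * 0.800779
  = 16.02 dB

16.02 dB


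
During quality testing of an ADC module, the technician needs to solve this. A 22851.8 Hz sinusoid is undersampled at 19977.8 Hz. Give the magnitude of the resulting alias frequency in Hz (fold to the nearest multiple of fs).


Compute the nearest integer multiple of fs to the signal:
n = round(22851.8 / 19977.8) = 1
f_alias = |22851.8 - 1 * 19977.8|
        = |22851.8 - 19977.8|
        = 2874.0 Hz

2874.0


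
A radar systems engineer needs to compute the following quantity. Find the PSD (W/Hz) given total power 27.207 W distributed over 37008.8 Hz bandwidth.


Power spectral density:
PSD = P / BW
    = 27.207 / 37008.8
    = 0.00073515 W/Hz

0.00073515 W/Hz


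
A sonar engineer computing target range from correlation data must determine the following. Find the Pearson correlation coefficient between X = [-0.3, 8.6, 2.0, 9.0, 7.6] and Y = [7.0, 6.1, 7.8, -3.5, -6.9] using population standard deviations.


Pearson correlation coefficient (population):
r = cov(X,Y) / (std(X) * std(Y))
Mean X = 5.38, Mean Y = 2.1
Cov(X,Y) = -14.894
Std(X) = 3.797051, Std(Y) = 6.080461
r = -0.6451

-0.6451


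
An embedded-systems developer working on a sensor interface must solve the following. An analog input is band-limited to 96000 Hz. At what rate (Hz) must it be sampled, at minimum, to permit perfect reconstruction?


The Nyquist rate is twice the maximum frequency component.
fs_min = 2 * fmax
      = 2 * 96000
      = 192000 Hz

192000


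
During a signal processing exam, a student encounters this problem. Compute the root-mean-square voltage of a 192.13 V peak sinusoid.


RMS voltage for a sinusoidal waveform:
V_rms = V_peak / sqrt(2)
      = 192.13 / 1.414214
      = 135.856 V

135.856 V


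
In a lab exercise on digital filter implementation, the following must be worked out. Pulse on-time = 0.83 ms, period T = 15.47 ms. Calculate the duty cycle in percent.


Duty cycle as a percentage:
DC = (t_on / T) * 100
   = (0.83 / 15.47) * 100
   = 0.053652 * 100
   = 5.37 %

5.37 %


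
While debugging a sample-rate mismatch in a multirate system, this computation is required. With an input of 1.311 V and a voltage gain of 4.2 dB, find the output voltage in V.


Output voltage from dB gain:
V_out = V_in * 10^(gain_dB / 20)
      = 1.311 * 10^(4.2 / 20)
      = 1.311 * 1.62181
      = 2.1262 V

2.1262 V


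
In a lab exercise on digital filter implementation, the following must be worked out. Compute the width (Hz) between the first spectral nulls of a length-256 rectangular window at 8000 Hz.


Main lobe width for a rectangular window:
Width = 2 * fs / N
      = 2 * 8000 / 256
      = 16000 / 256
      = 62.5 Hz

62.5 Hz


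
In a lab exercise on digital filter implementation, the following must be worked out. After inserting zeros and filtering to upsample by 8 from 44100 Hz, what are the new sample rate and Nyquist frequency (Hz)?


Step 1 — output sample rate after interpolation by L:
fs_out = L * fs_in = 8 * 44100 = 352800 Hz

Step 2 — Nyquist frequency of the output stream:
f_Nyq = fs_out / 2 = 352800 / 2 = 176400.0 Hz

fs_out = 352800 Hz; f_Nyquist = 176400.0 Hz


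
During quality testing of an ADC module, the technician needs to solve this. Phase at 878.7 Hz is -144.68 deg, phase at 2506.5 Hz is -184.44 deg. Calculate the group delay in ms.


Group delay from phase difference:
tau = -d(phi)/d(omega)
d(phi) = -39.76 deg = -0.693943 rad
d(omega) = 2*pi*(2506.5 - 878.7) = 10227.769 rad/s
tau = -(-0.693943) / 10227.769
    = 0.0678 ms

0.0678 ms


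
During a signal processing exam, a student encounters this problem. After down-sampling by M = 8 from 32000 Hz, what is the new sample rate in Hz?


Decimation reduces the sample rate:
fs_out = fs_in / M
       = 32000 / 8
       = 4000.0 Hz

4000.0 Hz


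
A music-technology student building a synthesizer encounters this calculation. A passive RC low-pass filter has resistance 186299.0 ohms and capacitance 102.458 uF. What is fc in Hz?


Cutoff frequency of a first-order RC filter:
fc = 1 / (2 * pi * R * C)
C = 102.458 uF = 0.000102458 F
fc = 1 / (2 * pi * 186299.0 * 0.000102458)
   = 1 / 119.93232865522
   = 0.008338 Hz

0.008338 Hz


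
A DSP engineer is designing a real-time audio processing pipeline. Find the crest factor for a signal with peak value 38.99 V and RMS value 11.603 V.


Crest factor is the ratio of peak to RMS:
CF = V_peak / V_rms
   = 38.99 / 11.603
   = 3.3603

3.3603


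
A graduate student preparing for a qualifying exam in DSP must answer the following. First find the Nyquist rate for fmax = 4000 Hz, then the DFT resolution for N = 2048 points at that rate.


Step 1 — Nyquist sampling rate:
fs = 2 * fmax = 2 * 4000 = 8000 Hz

Step 2 — DFT bin spacing:
df = fs / N = 8000 / 2048 = 3.9062 Hz

3.9062 Hz


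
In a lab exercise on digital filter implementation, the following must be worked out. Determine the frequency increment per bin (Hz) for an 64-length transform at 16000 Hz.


DFT frequency resolution:
df = fs / N
   = 16000 / 64
   = 250.0 Hz

250.0 Hz


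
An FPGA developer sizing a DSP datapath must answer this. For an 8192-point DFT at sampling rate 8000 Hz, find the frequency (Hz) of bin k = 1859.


Frequency of DFT bin k:
f_k = k * fs / N
    = 1859 * 8000 / 8192
    = 14872000 / 8192
    = 1815.43 Hz

1815.43 Hz


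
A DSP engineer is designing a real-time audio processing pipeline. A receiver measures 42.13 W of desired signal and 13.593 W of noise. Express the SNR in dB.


SNR in decibels:
SNR = 10 * log10(Ps / Pn)
    = 10 * log10(42.13 / 13.593)
    = 10 * log10(3.0994)
    = 10 * 0.4913
    = 4.91 dB

4.91 dB


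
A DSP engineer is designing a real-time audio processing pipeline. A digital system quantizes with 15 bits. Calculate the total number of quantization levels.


Number of quantization levels = 2^N
= 2^15
= 32768

32768


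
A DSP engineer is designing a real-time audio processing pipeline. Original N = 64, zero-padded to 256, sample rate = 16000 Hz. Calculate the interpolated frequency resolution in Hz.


Frequency resolution after zero-padding:
N_padded = 64 * 4 = 256
df = fs / N_padded
   = 16000 / 256
   = 62.5 Hz

62.5 Hz


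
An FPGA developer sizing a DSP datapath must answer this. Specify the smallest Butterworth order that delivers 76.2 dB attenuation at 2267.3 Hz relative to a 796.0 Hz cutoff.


Butterworth filter order formula:
n = log10(10^(A/10) - 1) / (2 * log10(f_stop/f_pass))
10^(76.2/10) - 1 = 41686937.347
f_stop/f_pass = 2267.3 / 796.0 = 2.8484
n = 8.3811 -> ceil = 9

9


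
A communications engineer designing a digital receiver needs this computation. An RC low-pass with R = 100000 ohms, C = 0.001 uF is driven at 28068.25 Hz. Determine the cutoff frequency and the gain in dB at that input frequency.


Step 1 — cutoff frequency:
fc = 1 / (2*pi*R*C)
C = 0.001 uF = 1e-09 F
fc = 1 / (2*pi*100000*1e-09)
   = 1591.549 Hz

Step 2 — magnitude at f = 28068.25 Hz:
|H(f)| = 1 / sqrt(1 + (f/fc)^2)
f/fc = 28068.25 / 1591.549 = 17.635806
|H| = 1 / sqrt(1 + 311.021653) = 0.0566119
|H|_dB = 20*log10(0.0566119) = -24.94 dB

fc = 1591.549 Hz; |H(28068.25 Hz)| = -24.94 dB


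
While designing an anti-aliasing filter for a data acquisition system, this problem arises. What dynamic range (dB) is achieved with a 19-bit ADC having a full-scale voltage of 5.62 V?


Dynamic range from full-scale to LSB:
V_min = V_max / 2^bits = 5.62 / 2^19
DR = 20 * log10(V_max / V_min)
   = 20 * log10(2^19)
   = 20 * 19 * log10(2)
   = 114.39 dB

114.39 dB


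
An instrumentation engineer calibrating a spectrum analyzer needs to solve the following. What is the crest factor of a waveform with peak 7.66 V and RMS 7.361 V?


Crest factor is the ratio of peak to RMS:
CF = V_peak / V_rms
   = 7.66 / 7.361
   = 1.0406

1.0406


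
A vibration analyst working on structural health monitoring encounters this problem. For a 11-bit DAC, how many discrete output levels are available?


Number of quantization levels = 2^N
= 2^11
= 2048

2048


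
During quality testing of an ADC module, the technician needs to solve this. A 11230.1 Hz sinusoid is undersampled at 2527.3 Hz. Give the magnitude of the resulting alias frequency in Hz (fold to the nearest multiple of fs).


Compute the nearest integer multiple of fs to the signal:
n = round(11230.1 / 2527.3) = 4
f_alias = |11230.1 - 4 * 2527.3|
        = |11230.1 - 10109.2|
        = 1120.9 Hz

1120.9


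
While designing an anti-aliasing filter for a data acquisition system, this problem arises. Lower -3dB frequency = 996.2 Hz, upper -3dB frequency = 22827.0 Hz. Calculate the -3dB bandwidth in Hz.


Bandwidth is the difference of -3dB frequencies:
BW = f_high - f_low
   = 22827.0 - 996.2
   = 21830.8 Hz

21830.8 Hz


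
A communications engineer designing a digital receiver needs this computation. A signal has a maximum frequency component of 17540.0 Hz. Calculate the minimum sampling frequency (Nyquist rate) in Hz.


The Nyquist rate is twice the maximum frequency component.
fs_min = 2 * fmax
      = 2 * 17540.0
      = 35080.0 Hz

35080.0


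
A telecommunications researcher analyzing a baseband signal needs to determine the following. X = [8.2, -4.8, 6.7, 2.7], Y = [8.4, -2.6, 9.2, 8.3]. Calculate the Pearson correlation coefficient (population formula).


Pearson correlation coefficient (population):
r = cov(X,Y) / (std(X) * std(Y))
Mean X = 3.2, Mean Y = 5.825
Cov(X,Y) = 22.7125
Std(X) = 5.03736, Std(Y) = 4.876666
r = 0.9246

0.9246


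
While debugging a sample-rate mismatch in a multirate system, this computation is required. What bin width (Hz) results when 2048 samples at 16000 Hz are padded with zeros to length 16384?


Frequency resolution after zero-padding:
N_padded = 2048 * 8 = 16384
df = fs / N_padded
   = 16000 / 16384
   = 0.9766 Hz

0.9766 Hz
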